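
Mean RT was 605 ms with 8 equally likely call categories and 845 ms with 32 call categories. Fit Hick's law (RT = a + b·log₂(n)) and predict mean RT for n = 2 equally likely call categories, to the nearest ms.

365 ms

RT is linear in log₂ n, so two points fix the line:
  b = (845 − 605) / (log₂ 32 − log₂ 8) = 240 / (5 − 3) = 120 ms/bit
  a = 605 − 120 × 3 = 245 ms
Then RT(2) = 245 + 120 × log₂ 2 = 245 + 120 × 1 ≈ 365.000 ms.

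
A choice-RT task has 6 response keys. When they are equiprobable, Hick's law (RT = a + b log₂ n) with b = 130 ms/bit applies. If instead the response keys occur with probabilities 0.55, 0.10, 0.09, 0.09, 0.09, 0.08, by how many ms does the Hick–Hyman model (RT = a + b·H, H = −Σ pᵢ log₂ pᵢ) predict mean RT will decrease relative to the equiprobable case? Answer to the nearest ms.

71 ms

Equiprobable entropy H₀ = log₂ 6 = 2.5850 bits.
Skewed entropy H = −Σ pᵢ log₂ pᵢ = 2.0360 bits.
ΔRT = b·(H₀ − H) = 130 × 0.5489 = 71.36 ms.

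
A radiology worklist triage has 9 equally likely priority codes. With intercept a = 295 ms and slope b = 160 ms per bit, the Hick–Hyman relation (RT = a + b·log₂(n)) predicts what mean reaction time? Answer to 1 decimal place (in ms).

log₂(9) = 3.1699 bits, so RT = 295 + 160 × 3.1699 ≈ 802.188 ms.

802.2 ms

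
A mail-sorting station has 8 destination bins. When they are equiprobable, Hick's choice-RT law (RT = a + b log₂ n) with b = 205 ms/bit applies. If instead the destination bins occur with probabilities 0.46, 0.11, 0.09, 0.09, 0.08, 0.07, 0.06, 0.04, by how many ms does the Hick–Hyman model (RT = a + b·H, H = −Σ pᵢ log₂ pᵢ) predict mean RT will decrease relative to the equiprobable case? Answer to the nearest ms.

107 ms

The RT saving is b·ΔH. Equiprobable H₀ = log₂(8) = 3.0000 bits; with the given probabilities H = 2.4803 bits.
b·(H₀ − H) = 205 × (3.0000 − 2.4803) = 106.54 ms.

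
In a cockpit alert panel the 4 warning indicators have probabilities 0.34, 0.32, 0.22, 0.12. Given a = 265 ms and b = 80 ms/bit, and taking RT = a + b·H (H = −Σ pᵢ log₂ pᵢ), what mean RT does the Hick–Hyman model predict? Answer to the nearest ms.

417 ms

H = 0.34·log₂(1/0.34) + 0.32·log₂(1/0.32) + 0.22·log₂(1/0.22) + 0.12·log₂(1/0.12) = 1.9028 bits.
RT = 265 + 80 × 1.9028 = 417.23 ms.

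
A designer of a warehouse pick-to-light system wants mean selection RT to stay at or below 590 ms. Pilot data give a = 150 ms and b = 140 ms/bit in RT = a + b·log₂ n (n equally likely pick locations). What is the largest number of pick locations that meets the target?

140·log₂ n ≤ 590 − 150 = 440, giving log₂ n ≤ 3.1429 and n ≤ 8.833. The largest whole number is 8.

8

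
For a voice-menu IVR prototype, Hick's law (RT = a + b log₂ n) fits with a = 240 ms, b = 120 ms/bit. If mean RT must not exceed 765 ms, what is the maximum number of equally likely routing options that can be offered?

Information budget: (765 − 240)/120 = 4.3750 bits, so n ≤ 2^4.3750 = 20.749 → at most 20.

20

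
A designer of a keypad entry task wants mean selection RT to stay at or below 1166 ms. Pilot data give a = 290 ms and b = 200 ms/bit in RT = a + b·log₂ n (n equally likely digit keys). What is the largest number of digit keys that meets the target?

Information budget: (1166 − 290)/200 = 4.3800 bits, so n ≤ 2^4.3800 = 20.821 → at most 20.

20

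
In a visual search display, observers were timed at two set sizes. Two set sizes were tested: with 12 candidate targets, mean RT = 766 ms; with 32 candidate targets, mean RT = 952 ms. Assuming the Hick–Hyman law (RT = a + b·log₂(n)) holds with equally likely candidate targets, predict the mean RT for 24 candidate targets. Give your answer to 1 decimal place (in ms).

897.4 ms

With log₂ n on the abscissa the relation is linear; from the two conditions:
  b = (952 − 766) / (log₂ 32 − log₂ 12) = 186 / (5 − 3.5850) = 131.445 ms/bit
  a = 766 − 131.445 × 3.5850 = 294.774 ms
Then RT(24) = 294.774 + 131.445 × log₂ 24 = 294.774 + 131.445 × 4.5850 ≈ 897.445 ms.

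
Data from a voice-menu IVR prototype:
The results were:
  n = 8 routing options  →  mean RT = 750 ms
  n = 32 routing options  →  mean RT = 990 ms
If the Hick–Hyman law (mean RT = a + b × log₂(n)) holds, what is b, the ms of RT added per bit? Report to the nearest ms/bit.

Slope: b = (990 − 750) / (log₂ 32 − log₂ 8) = 240/2.0000 = 120 ms/bit.

120 ms/bit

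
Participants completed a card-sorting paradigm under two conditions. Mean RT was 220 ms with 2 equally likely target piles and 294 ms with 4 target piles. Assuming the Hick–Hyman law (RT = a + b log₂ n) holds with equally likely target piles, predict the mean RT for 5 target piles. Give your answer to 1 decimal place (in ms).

RT is linear in log₂ n, so two points fix the line:
  b = (294 − 220) / (log₂ 4 − log₂ 2) = 74 / (2 − 1) = 74.000 ms/bit
  a = 220 − 74.000 × 1 = 146.000 ms
Then RT(5) = 146.000 + 74.000 × log₂ 5 = 146.000 + 74.000 × 2.3219 ≈ 317.823 ms.

317.8 ms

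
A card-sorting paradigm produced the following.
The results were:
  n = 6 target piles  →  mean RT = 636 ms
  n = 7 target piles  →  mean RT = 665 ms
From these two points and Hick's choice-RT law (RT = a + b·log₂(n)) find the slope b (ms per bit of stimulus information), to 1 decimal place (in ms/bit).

130.4 ms/bit

b = (RT₂ − RT₁)/(log₂ n₂ − log₂ n₁) = (665 − 636)/(2.8074 − 2.5850) = 130.400 ms/bit.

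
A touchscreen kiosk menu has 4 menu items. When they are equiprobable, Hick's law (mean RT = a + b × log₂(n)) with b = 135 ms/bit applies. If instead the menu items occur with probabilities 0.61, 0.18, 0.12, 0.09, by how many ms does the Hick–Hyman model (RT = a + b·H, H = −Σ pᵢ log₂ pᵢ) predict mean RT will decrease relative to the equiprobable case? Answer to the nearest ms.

59 ms

Equiprobable entropy H₀ = log₂ 4 = 2.0000 bits.
Skewed entropy H = −Σ pᵢ log₂ pᵢ = 1.5600 bits.
ΔRT = b·(H₀ − H) = 135 × 0.4400 = 59.40 ms.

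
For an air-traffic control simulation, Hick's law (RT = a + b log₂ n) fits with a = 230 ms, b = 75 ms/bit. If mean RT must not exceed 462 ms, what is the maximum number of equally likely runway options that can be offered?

8

Information budget: (462 − 230)/75 = 3.0933 bits, so n ≤ 2^3.0933 = 8.535 → at most 8.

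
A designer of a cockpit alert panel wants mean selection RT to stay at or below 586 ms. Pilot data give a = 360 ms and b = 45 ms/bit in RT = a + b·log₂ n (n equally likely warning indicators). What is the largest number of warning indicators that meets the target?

Set 360 + 45·log₂ n ≤ 586 → log₂ n ≤ (586 − 360)/45 = 5.0222.
So n ≤ 2^5.0222 = 32.497; the largest integer n is 32.

32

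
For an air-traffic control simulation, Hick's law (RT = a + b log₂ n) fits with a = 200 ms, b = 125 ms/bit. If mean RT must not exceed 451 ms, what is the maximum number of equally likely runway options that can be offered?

4

Information budget: (451 − 200)/125 = 2.0080 bits, so n ≤ 2^2.0080 = 4.022 → at most 4.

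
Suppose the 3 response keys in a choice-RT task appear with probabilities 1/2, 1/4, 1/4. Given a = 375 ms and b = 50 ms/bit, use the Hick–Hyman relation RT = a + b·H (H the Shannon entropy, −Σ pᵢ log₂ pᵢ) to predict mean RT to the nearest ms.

450 ms

H = −Σ pᵢ log₂ pᵢ = 0.5·1 + 0.25·2 + 0.25·2 = 1.500 bits.
RT = 375 + 50 × 1.500 = 450.00 ms.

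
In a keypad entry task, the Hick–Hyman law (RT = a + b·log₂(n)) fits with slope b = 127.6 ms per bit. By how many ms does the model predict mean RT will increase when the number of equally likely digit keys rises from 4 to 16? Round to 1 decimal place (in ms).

255.2 ms

ΔRT = (a + b log₂ n₂) − (a + b log₂ n₁) = b·(log₂ n₂ − log₂ n₁).
log₂(16) − log₂(4) = log₂(16/4) = log₂(4) = 2.
ΔRT = 127.6 × 2.0000 = 255.200 ms.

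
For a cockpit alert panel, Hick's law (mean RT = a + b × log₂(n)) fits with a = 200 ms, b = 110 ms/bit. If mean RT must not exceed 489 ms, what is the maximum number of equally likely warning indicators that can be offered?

6

Set 200 + 110·log₂ n ≤ 489 → log₂ n ≤ (489 − 200)/110 = 2.6273.
So n ≤ 2^2.6273 = 6.179; the largest integer n is 6.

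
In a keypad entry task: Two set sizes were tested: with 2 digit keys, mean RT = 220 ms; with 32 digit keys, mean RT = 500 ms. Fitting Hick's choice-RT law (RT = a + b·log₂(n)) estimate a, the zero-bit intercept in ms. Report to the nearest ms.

b = (RT₂ − RT₁)/(log₂ n₂ − log₂ n₁) = (500 − 220)/(5 − 1) = 70 ms/bit.
a = RT₁ − b·log₂ n₁ = 220 − 70 × 1 = 150.000 ms.

150 ms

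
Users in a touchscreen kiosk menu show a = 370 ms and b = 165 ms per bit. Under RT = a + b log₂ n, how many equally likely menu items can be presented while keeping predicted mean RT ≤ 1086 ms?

20

165·log₂ n ≤ 1086 − 370 = 716, giving log₂ n ≤ 4.3394 and n ≤ 20.244. The largest whole number is 20.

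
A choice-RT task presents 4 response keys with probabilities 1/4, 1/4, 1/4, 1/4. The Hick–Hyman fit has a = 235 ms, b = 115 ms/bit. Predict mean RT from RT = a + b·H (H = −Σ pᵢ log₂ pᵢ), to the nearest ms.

465 ms

Each term −pᵢ log₂ pᵢ: 0.25·2 + 0.25·2 + 0.25·2 + 0.25·2; summed, H = 2.000 bits.
Mean RT = a + bH = 235 + 115·2.000 = 465.00 ms.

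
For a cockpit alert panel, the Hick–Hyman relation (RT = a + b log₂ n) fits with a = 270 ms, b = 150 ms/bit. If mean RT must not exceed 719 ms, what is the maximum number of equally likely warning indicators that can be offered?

Set 270 + 150·log₂ n ≤ 719 → log₂ n ≤ (719 − 270)/150 = 2.9933.
So n ≤ 2^2.9933 = 7.963; the largest integer n is 7.

7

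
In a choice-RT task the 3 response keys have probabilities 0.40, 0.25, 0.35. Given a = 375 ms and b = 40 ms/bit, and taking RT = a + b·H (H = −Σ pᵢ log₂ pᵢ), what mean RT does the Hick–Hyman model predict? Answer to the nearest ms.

H = 0.40·log₂(1/0.40) + 0.25·log₂(1/0.25) + 0.35·log₂(1/0.35) = 1.5589 bits.
RT = 375 + 40 × 1.5589 = 437.35 ms.

437 ms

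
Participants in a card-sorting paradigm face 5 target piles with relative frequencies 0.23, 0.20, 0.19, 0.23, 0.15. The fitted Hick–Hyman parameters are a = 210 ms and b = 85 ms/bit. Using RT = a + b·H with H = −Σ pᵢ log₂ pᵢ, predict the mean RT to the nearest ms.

406 ms

Entropy contributions −pᵢ log₂ pᵢ: 0.4877, 0.4644, 0.4552, 0.4877, 0.4105; sum H = 2.3055 bits.
RT = a + bH = 210 + 85·2.3055 = 405.97 ms.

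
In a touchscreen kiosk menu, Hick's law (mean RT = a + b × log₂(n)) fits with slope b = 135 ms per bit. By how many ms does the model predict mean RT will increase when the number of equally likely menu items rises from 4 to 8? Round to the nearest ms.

135 ms

The intercept a cancels: ΔRT = b·(log₂ n₂ − log₂ n₁) = b·log₂(n₂/n₁).
log₂(8) − log₂(4) = log₂(8/4) = log₂(2) = 1.
ΔRT = 135 × 1.0000 = 135.000 ms.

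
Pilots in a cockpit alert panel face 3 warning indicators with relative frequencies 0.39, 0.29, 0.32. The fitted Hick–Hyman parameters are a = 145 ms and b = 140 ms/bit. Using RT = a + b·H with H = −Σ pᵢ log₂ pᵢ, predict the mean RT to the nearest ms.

Entropy contributions −pᵢ log₂ pᵢ: 0.5298, 0.5179, 0.5260; sum H = 1.5737 bits.
RT = a + bH = 145 + 140·1.5737 = 365.32 ms.

365 ms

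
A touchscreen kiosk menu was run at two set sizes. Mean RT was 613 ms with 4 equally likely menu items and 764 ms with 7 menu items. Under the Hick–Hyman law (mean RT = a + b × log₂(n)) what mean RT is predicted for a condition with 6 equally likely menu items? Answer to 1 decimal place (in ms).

722.4 ms

Fit slope and intercept:
  b = (764 − 613) / (log₂ 7 − log₂ 4) = 151 / (2.8074 − 2) = 187.031 ms/bit
  a = 613 − 187.031 × 2 = 238.939 ms
Then RT(6) = 238.939 + 187.031 × log₂ 6 = 238.939 + 187.031 × 2.5850 ≈ 722.406 ms.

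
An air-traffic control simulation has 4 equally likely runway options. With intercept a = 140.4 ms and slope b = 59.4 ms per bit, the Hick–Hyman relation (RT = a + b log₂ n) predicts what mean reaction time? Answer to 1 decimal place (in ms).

log₂(4) = 2 bits, so RT = 140.4 + 59.4 × 2 ≈ 259.200 ms.

259.2 ms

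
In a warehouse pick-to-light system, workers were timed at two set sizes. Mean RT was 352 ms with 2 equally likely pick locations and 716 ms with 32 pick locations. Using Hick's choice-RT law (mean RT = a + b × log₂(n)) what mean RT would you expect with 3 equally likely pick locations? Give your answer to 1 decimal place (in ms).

RT is linear in log₂ n, so two points fix the line:
  b = (716 − 352) / (log₂ 32 − log₂ 2) = 364 / (5 − 1) = 91.000 ms/bit
  a = 352 − 91.000 × 1 = 261.000 ms
Then RT(3) = 261.000 + 91.000 × log₂ 3 = 261.000 + 91.000 × 1.5850 ≈ 405.232 ms.

405.2 ms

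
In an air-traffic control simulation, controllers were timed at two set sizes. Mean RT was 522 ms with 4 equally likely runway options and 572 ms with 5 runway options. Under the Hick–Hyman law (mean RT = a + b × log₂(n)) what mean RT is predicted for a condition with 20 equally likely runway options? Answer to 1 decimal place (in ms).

882.6 ms

Fit slope and intercept:
  b = (572 − 522) / (log₂ 5 − log₂ 4) = 50 / (2.3219 − 2) = 155.314 ms/bit
  a = 522 − 155.314 × 2 = 211.372 ms
Then RT(20) = 211.372 + 155.314 × log₂ 20 = 211.372 + 155.314 × 4.3219 ≈ 882.628 ms.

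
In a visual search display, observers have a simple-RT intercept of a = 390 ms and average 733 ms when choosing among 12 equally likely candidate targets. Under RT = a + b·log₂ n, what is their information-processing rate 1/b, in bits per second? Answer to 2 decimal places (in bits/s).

10.45 bits/s

Choice component = 733 − 390 = 343 ms over log₂(12) = 3.5850 bits.
b = 343 / 3.5850 = 95.677 ms/bit, so 1/b = 10.452 bits/s.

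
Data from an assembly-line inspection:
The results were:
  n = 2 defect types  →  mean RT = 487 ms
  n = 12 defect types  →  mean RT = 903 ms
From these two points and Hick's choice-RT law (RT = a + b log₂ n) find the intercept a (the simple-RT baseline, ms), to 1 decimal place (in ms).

326.1 ms

The slope on a log₂ axis is (903 − 487) / (3.5850 − 1) = 160.931 ms/bit.
Intercept: a = 487 − 160.931·log₂(2) = 326.069 ms.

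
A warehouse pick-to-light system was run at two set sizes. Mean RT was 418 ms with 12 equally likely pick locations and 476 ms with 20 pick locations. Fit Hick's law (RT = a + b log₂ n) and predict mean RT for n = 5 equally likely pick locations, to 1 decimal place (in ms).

Fit slope and intercept:
  b = (476 − 418) / (log₂ 20 − log₂ 12) = 58 / (4.3219 − 3.5850) = 78.701 ms/bit
  a = 418 − 78.701 × 3.5850 = 135.860 ms
Then RT(5) = 135.860 + 78.701 × log₂ 5 = 135.860 + 78.701 × 2.3219 ≈ 318.598 ms.

318.6 ms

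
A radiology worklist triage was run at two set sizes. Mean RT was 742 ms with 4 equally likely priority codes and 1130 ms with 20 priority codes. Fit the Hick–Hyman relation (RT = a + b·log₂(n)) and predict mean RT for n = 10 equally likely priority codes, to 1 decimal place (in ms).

962.9 ms

RT is linear in log₂ n, so two points fix the line:
  b = (1130 − 742) / (log₂ 20 − log₂ 4) = 388 / (4.3219 − 2) = 167.103 ms/bit
  a = 742 − 167.103 × 2 = 407.795 ms
Then RT(10) = 407.795 + 167.103 × log₂ 10 = 407.795 + 167.103 × 3.3219 ≈ 962.897 ms.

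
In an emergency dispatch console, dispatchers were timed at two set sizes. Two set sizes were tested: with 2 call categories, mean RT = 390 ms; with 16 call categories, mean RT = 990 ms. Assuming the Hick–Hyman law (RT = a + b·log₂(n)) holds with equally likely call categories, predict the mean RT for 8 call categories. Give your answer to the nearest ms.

With log₂ n on the abscissa the relation is linear; from the two conditions:
  b = (990 − 390) / (log₂ 16 − log₂ 2) = 600 / (4 − 1) = 200 ms/bit
  a = 390 − 200 × 1 = 190 ms
Then RT(8) = 190 + 200 × log₂ 8 = 190 + 200 × 3 ≈ 790.000 ms.

790 ms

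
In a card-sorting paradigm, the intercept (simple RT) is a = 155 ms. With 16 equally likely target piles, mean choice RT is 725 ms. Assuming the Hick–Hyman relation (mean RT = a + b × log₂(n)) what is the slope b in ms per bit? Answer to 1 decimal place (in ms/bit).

b = (725 − 155) / log₂(16) = 570 / 4 = 142.500 ms/bit.

142.5 ms/bit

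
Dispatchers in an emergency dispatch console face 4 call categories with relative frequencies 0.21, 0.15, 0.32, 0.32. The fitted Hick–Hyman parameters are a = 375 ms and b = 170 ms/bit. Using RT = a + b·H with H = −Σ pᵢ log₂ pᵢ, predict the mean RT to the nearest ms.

704 ms

H = 0.21·log₂(1/0.21) + 0.15·log₂(1/0.15) + 0.32·log₂(1/0.32) + 0.32·log₂(1/0.32) = 1.9354 bits.
RT = 375 + 170 × 1.9354 = 704.02 ms.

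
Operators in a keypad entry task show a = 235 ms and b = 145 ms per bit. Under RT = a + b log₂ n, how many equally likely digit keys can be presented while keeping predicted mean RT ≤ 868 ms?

Set 235 + 145·log₂ n ≤ 868 → log₂ n ≤ (868 − 235)/145 = 4.3655.
So n ≤ 2^4.3655 = 20.613; the largest integer n is 20.

20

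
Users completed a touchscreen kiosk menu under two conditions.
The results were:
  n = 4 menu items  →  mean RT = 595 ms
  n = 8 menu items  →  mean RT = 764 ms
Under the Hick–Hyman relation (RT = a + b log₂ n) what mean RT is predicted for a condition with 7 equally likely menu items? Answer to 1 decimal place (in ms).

Fit slope and intercept:
  b = (764 − 595) / (log₂ 8 − log₂ 4) = 169 / (3 − 2) = 169.000 ms/bit
  a = 595 − 169.000 × 2 = 257.000 ms
Then RT(7) = 257.000 + 169.000 × log₂ 7 = 257.000 + 169.000 × 2.8074 ≈ 731.443 ms.

731.4 ms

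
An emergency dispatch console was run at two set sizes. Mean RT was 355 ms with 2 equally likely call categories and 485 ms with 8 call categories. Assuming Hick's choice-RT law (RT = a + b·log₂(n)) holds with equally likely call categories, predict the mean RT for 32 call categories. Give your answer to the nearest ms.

RT is linear in log₂ n, so two points fix the line:
  b = (485 − 355) / (log₂ 8 − log₂ 2) = 130 / (3 − 1) = 65 ms/bit
  a = 355 − 65 × 1 = 290 ms
Then RT(32) = 290 + 65 × log₂ 32 = 290 + 65 × 5 ≈ 615.000 ms.

615 ms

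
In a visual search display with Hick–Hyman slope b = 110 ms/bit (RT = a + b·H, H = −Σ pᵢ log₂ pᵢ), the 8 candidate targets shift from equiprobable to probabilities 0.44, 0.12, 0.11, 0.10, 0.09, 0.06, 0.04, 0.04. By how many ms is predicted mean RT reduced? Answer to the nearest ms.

55 ms

The RT saving is b·ΔH. Equiprobable H₀ = log₂(8) = 3.0000 bits; with the given probabilities H = 2.4984 bits.
b·(H₀ − H) = 110 × (3.0000 − 2.4984) = 55.18 ms.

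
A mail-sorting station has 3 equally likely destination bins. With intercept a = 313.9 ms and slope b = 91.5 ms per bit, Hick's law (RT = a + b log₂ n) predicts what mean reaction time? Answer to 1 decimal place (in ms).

log₂(3) = 1.5850 bits, so RT = 313.9 + 91.5 × 1.5850 ≈ 458.924 ms.

458.9 ms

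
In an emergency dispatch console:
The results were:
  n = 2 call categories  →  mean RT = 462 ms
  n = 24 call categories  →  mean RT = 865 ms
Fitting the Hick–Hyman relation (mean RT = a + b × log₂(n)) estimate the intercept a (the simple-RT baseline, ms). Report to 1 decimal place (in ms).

349.6 ms

b = (RT₂ − RT₁)/(log₂ n₂ − log₂ n₁) = (865 − 462)/(4.5850 − 1) = 112.414 ms/bit.
Intercept: a = 462 − 112.414·log₂(2) = 349.586 ms.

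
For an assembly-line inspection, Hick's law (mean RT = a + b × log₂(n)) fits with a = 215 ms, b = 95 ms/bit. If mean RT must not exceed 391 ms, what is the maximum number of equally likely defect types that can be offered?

Information budget: (391 − 215)/95 = 1.8526 bits, so n ≤ 2^1.8526 = 3.612 → at most 3.

3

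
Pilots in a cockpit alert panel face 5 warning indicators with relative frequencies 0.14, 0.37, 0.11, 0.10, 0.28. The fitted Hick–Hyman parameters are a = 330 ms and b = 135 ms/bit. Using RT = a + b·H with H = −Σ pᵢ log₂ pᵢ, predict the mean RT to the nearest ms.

Entropy contributions −pᵢ log₂ pᵢ: 0.3971, 0.5307, 0.3503, 0.3322, 0.5142; sum H = 2.1245 bits.
RT = a + bH = 330 + 135·2.1245 = 616.81 ms.

617 ms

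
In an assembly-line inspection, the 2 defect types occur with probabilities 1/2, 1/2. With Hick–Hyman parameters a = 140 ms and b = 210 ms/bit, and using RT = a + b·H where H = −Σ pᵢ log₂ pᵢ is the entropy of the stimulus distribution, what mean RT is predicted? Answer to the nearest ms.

Each term −pᵢ log₂ pᵢ: 0.5·1 + 0.5·1; summed, H = 1.000 bits.
Mean RT = a + bH = 140 + 210·1.000 = 350.00 ms.

350 ms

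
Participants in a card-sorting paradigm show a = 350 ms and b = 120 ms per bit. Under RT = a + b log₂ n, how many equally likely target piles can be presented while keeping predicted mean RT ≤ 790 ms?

Information budget: (790 − 350)/120 = 3.6667 bits, so n ≤ 2^3.6667 = 12.699 → at most 12.

12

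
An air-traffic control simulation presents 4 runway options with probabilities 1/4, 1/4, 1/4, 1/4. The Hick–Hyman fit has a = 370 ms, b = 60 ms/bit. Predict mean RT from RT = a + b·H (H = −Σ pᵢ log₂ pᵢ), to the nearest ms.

H = −Σ pᵢ log₂ pᵢ = 0.25·2 + 0.25·2 + 0.25·2 + 0.25·2 = 2.000 bits.
RT = 370 + 60 × 2.000 = 490.00 ms.

490 ms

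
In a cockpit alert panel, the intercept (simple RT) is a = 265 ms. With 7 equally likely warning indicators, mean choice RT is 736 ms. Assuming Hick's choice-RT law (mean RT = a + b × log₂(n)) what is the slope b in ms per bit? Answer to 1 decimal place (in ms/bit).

b = (736 − 265) / log₂(7) = 471 / 2.8074 = 167.774 ms/bit.

167.8 ms/bit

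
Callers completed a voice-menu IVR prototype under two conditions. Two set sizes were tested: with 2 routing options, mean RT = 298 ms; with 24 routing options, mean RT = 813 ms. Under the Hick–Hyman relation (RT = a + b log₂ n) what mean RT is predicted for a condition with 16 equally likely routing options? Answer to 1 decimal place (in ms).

RT is linear in log₂ n, so two points fix the line:
  b = (813 − 298) / (log₂ 24 − log₂ 2) = 515 / (4.5850 − 1) = 143.656 ms/bit
  a = 298 − 143.656 × 1 = 154.344 ms
Then RT(16) = 154.344 + 143.656 × log₂ 16 = 154.344 + 143.656 × 4 ≈ 728.967 ms.

729.0 ms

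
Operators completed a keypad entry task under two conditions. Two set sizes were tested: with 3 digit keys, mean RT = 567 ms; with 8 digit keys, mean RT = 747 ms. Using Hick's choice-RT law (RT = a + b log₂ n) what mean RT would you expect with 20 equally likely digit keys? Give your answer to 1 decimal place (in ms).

915.2 ms

Solve the two-equation system in a and b:
  b = (747 − 567) / (log₂ 8 − log₂ 3) = 180 / (3 − 1.5850) = 127.205 ms/bit
  a = 567 − 127.205 × 1.5850 = 365.385 ms
Then RT(20) = 365.385 + 127.205 × log₂ 20 = 365.385 + 127.205 × 4.3219 ≈ 915.156 ms.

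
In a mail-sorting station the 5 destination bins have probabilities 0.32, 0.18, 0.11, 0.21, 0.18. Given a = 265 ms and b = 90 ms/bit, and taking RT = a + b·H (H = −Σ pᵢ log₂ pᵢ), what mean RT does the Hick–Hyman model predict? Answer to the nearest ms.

H = 0.32·log₂(1/0.32) + 0.18·log₂(1/0.18) + 0.11·log₂(1/0.11) + 0.21·log₂(1/0.21) + 0.18·log₂(1/0.18) = 2.2398 bits.
RT = 265 + 90 × 2.2398 = 466.58 ms.

467 ms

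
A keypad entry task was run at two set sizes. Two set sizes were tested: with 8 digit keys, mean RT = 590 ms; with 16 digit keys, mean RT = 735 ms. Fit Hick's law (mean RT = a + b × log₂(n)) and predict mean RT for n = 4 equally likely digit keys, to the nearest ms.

445 ms

Solve the two-equation system in a and b:
  b = (735 − 590) / (log₂ 16 − log₂ 8) = 145 / (4 − 3) = 145 ms/bit
  a = 590 − 145 × 3 = 155 ms
Then RT(4) = 155 + 145 × log₂ 4 = 155 + 145 × 2 ≈ 445.000 ms.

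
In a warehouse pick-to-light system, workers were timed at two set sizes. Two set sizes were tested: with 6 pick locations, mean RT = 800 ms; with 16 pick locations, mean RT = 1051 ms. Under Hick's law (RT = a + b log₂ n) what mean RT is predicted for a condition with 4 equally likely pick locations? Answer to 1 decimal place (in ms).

696.2 ms

Fit slope and intercept:
  b = (1051 − 800) / (log₂ 16 − log₂ 6) = 251 / (4 − 2.5850) = 177.380 ms/bit
  a = 800 − 177.380 × 2.5850 = 341.478 ms
Then RT(4) = 341.478 + 177.380 × log₂ 4 = 341.478 + 177.380 × 2 ≈ 696.239 ms.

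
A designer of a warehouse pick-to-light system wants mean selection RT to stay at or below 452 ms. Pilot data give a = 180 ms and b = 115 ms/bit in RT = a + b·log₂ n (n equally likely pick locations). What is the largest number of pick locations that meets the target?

115·log₂ n ≤ 452 − 180 = 272, giving log₂ n ≤ 2.3652 and n ≤ 5.152. The largest whole number is 5.

5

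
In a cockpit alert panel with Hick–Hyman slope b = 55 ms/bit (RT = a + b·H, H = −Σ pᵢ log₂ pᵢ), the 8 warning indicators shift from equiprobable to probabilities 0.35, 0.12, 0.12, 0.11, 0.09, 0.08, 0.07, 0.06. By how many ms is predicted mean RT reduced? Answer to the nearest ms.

15 ms

The RT saving is b·ΔH. Equiprobable H₀ = log₂(8) = 3.0000 bits; with the given probabilities H = 2.7308 bits.
b·(H₀ − H) = 55 × (3.0000 − 2.7308) = 14.81 ms.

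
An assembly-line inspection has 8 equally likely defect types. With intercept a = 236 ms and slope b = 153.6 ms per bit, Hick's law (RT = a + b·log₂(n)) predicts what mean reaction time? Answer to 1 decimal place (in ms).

696.8 ms

log₂(8) = 3 bits, so RT = 236 + 153.6 × 3 ≈ 696.800 ms.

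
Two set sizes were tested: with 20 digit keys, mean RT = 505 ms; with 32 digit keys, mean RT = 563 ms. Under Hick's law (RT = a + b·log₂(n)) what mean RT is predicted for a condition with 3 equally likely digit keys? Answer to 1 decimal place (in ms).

With log₂ n on the abscissa the relation is linear; from the two conditions:
  b = (563 − 505) / (log₂ 32 − log₂ 20) = 58 / (5 − 4.3219) = 85.537 ms/bit
  a = 505 − 85.537 × 4.3219 = 135.317 ms
Then RT(3) = 135.317 + 85.537 × log₂ 3 = 135.317 + 85.537 × 1.5850 ≈ 270.889 ms.

270.9 ms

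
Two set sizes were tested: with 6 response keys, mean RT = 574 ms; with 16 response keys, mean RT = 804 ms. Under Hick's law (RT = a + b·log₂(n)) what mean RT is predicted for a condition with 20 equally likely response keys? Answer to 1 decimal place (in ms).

With log₂ n on the abscissa the relation is linear; from the two conditions:
  b = (804 − 574) / (log₂ 16 − log₂ 6) = 230 / (4 − 2.5850) = 162.540 ms/bit
  a = 574 − 162.540 × 2.5850 = 153.841 ms
Then RT(20) = 153.841 + 162.540 × log₂ 20 = 153.841 + 162.540 × 4.3219 ≈ 856.326 ms.

856.3 ms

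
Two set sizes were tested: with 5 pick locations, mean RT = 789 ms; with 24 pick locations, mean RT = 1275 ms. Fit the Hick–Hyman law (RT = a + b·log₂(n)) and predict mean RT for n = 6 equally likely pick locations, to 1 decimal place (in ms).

Fit slope and intercept:
  b = (1275 − 789) / (log₂ 24 − log₂ 5) = 486 / (4.5850 − 2.3219) = 214.756 ms/bit
  a = 789 − 214.756 × 2.3219 = 290.352 ms
Then RT(6) = 290.352 + 214.756 × log₂ 6 = 290.352 + 214.756 × 2.5850 ≈ 845.488 ms.

845.5 ms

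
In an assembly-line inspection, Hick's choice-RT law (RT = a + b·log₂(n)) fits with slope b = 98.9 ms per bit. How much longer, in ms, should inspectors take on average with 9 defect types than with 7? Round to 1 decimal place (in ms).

The intercept a cancels: ΔRT = b·(log₂ n₂ − log₂ n₁) = b·log₂(n₂/n₁).
log₂(9) − log₂(7) = 3.1699 − 2.8074 = 0.3626.
ΔRT = 98.9 × 0.3626 = 35.858 ms.

35.9 ms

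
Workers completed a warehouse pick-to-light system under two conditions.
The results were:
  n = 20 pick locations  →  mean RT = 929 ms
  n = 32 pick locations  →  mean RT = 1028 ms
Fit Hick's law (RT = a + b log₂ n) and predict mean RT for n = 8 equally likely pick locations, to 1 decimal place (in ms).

736.0 ms

With log₂ n on the abscissa the relation is linear; from the two conditions:
  b = (1028 − 929) / (log₂ 32 − log₂ 20) = 99 / (5 − 4.3219) = 146.002 ms/bit
  a = 929 − 146.002 × 4.3219 = 297.989 ms
Then RT(8) = 297.989 + 146.002 × log₂ 8 = 297.989 + 146.002 × 3 ≈ 735.996 ms.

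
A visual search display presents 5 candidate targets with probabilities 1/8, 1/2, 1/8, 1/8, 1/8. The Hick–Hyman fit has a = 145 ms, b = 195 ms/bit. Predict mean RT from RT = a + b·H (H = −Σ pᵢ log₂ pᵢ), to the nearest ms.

Each term −pᵢ log₂ pᵢ: 0.125·3 + 0.5·1 + 0.125·3 + 0.125·3 + 0.125·3; summed, H = 2.000 bits.
Mean RT = a + bH = 145 + 195·2.000 = 535.00 ms.

535 ms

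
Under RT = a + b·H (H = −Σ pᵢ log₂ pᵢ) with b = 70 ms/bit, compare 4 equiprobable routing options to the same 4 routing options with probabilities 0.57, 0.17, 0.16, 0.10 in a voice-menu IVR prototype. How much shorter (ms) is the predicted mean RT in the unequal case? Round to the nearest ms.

The RT saving is b·ΔH. Equiprobable H₀ = log₂(4) = 2.0000 bits; with the given probabilities H = 1.6520 bits.
b·(H₀ − H) = 70 × (2.0000 − 1.6520) = 24.36 ms.

24 ms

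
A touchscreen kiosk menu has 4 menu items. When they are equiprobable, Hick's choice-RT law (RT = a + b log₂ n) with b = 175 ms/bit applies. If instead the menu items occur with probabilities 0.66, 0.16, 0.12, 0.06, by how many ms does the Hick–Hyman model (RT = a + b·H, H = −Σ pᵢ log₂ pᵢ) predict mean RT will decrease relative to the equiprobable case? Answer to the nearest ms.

The RT saving is b·ΔH. Equiprobable H₀ = log₂(4) = 2.0000 bits; with the given probabilities H = 1.4293 bits.
b·(H₀ − H) = 175 × (2.0000 − 1.4293) = 99.88 ms.

100 ms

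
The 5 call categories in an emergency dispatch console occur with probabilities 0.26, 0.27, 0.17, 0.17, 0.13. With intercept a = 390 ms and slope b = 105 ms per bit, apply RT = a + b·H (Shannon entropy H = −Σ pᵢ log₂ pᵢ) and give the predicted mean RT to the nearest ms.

Entropy contributions −pᵢ log₂ pᵢ: 0.5053, 0.5100, 0.4346, 0.4346, 0.3826; sum H = 2.2671 bits.
RT = a + bH = 390 + 105·2.2671 = 628.05 ms.

628 ms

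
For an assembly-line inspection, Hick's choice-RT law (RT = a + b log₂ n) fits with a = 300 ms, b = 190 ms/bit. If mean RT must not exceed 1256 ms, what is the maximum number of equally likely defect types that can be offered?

190·log₂ n ≤ 1256 − 300 = 956, giving log₂ n ≤ 5.0316 and n ≤ 32.708. The largest whole number is 32.

32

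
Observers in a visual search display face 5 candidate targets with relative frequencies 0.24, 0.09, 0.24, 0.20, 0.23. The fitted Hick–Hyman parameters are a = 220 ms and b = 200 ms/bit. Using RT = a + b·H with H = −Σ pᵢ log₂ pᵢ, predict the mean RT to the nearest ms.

H = 0.24·log₂(1/0.24) + 0.09·log₂(1/0.09) + 0.24·log₂(1/0.24) + 0.20·log₂(1/0.20) + 0.23·log₂(1/0.23) = 2.2530 bits.
RT = 220 + 200 × 2.2530 = 670.60 ms.

671 ms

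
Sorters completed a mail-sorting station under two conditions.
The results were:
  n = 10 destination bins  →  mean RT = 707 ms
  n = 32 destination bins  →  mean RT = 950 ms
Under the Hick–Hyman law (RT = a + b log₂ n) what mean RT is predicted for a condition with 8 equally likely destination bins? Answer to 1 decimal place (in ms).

Solve the two-equation system in a and b:
  b = (950 − 707) / (log₂ 32 − log₂ 10) = 243 / (5 − 3.3219) = 144.809 ms/bit
  a = 707 − 144.809 × 3.3219 = 225.955 ms
Then RT(8) = 225.955 + 144.809 × log₂ 8 = 225.955 + 144.809 × 3 ≈ 660.382 ms.

660.4 ms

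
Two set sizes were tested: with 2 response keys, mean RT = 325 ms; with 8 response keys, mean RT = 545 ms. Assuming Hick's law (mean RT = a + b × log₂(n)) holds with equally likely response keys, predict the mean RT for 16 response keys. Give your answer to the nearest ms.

Fit slope and intercept:
  b = (545 − 325) / (log₂ 8 − log₂ 2) = 220 / (3 − 1) = 110 ms/bit
  a = 325 − 110 × 1 = 215 ms
Then RT(16) = 215 + 110 × log₂ 16 = 215 + 110 × 4 ≈ 655.000 ms.

655 ms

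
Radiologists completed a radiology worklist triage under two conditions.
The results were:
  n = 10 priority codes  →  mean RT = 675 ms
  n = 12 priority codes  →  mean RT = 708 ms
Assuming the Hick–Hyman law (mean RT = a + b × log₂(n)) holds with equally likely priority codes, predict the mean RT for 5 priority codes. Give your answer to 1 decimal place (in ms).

549.5 ms

Fit slope and intercept:
  b = (708 − 675) / (log₂ 12 − log₂ 10) = 33 / (3.5850 − 3.3219) = 125.459 ms/bit
  a = 675 − 125.459 × 3.3219 = 258.235 ms
Then RT(5) = 258.235 + 125.459 × log₂ 5 = 258.235 + 125.459 × 2.3219 ≈ 549.541 ms.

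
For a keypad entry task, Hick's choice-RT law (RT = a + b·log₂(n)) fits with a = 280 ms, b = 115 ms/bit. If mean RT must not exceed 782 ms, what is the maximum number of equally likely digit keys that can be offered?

20

Information budget: (782 − 280)/115 = 4.3652 bits, so n ≤ 2^4.3652 = 20.609 → at most 20.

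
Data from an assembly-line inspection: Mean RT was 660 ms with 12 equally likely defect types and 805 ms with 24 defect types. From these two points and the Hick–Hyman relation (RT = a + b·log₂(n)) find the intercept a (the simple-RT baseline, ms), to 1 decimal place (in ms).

The slope on a log₂ axis is (805 − 660) / (4.5850 − 3.5850) = 145.000 ms/bit.
Intercept: a = 660 − 145.000·log₂(12) = 140.180 ms.

140.2 ms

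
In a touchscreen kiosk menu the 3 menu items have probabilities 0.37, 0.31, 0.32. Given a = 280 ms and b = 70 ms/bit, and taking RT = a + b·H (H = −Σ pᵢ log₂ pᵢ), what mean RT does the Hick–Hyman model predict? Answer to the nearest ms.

391 ms

H = 0.37·log₂(1/0.37) + 0.31·log₂(1/0.31) + 0.32·log₂(1/0.32) = 1.5806 bits.
RT = 280 + 70 × 1.5806 = 390.64 ms.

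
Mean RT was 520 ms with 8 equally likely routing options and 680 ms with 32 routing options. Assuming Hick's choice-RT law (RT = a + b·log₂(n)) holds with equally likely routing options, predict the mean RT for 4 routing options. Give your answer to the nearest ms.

With log₂ n on the abscissa the relation is linear; from the two conditions:
  b = (680 − 520) / (log₂ 32 − log₂ 8) = 160 / (5 − 3) = 80 ms/bit
  a = 520 − 80 × 3 = 280 ms
Then RT(4) = 280 + 80 × log₂ 4 = 280 + 80 × 2 ≈ 440.000 ms.

440 ms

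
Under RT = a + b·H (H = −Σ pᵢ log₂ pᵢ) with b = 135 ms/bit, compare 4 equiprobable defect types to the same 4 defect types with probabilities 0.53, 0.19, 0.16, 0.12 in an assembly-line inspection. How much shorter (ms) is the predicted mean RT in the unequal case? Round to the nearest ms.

36 ms

Equiprobable entropy H₀ = log₂ 4 = 2.0000 bits.
Skewed entropy H = −Σ pᵢ log₂ pᵢ = 1.7308 bits.
ΔRT = b·(H₀ − H) = 135 × 0.2692 = 36.35 ms.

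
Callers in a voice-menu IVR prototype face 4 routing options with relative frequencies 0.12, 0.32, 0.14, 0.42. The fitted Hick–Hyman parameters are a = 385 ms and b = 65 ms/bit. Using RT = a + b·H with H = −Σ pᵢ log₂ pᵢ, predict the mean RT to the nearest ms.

503 ms

Entropy contributions −pᵢ log₂ pᵢ: 0.3671, 0.5260, 0.3971, 0.5256; sum H = 1.8159 bits.
RT = a + bH = 385 + 65·1.8159 = 503.03 ms.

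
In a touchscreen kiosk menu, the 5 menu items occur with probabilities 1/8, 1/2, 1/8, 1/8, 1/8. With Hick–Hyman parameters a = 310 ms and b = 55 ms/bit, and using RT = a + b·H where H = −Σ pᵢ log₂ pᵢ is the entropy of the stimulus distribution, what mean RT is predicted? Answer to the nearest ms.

H = −Σ pᵢ log₂ pᵢ = 0.125·3 + 0.5·1 + 0.125·3 + 0.125·3 + 0.125·3 = 2.000 bits.
RT = 310 + 55 × 2.000 = 420.00 ms.

420 ms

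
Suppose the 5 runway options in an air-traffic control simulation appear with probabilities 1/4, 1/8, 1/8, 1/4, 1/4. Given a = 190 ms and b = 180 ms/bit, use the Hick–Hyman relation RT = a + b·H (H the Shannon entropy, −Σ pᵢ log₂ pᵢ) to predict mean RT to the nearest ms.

595 ms

Each term −pᵢ log₂ pᵢ: 0.25·2 + 0.125·3 + 0.125·3 + 0.25·2 + 0.25·2; summed, H = 2.250 bits.
Mean RT = a + bH = 190 + 180·2.250 = 595.00 ms.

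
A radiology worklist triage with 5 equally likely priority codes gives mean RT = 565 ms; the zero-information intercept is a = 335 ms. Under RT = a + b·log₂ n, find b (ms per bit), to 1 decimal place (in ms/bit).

b = (565 − 335) / log₂(5) = 230 / 2.3219 = 99.056 ms/bit.

99.1 ms/bit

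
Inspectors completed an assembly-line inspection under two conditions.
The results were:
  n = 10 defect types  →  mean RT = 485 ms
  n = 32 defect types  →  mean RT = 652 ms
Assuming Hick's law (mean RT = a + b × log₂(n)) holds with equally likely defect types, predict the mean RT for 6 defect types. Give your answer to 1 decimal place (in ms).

Solve the two-equation system in a and b:
  b = (652 − 485) / (log₂ 32 − log₂ 10) = 167 / (5 − 3.3219) = 99.519 ms/bit
  a = 485 − 99.519 × 3.3219 = 154.405 ms
Then RT(6) = 154.405 + 99.519 × log₂ 6 = 154.405 + 99.519 × 2.5850 ≈ 411.658 ms.

411.7 ms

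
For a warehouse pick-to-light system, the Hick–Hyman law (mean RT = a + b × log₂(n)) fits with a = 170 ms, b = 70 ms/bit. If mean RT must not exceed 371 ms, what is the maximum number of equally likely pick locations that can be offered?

7

70·log₂ n ≤ 371 − 170 = 201, giving log₂ n ≤ 2.8714 and n ≤ 7.318. The largest whole number is 7.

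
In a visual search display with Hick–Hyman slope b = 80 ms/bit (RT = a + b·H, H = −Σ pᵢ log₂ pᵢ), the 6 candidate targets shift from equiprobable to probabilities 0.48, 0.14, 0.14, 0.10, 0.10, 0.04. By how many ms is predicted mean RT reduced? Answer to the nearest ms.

35 ms

Equiprobable entropy H₀ = log₂ 6 = 2.5850 bits.
Skewed entropy H = −Σ pᵢ log₂ pᵢ = 2.1526 bits.
ΔRT = b·(H₀ − H) = 80 × 0.4323 = 34.59 ms.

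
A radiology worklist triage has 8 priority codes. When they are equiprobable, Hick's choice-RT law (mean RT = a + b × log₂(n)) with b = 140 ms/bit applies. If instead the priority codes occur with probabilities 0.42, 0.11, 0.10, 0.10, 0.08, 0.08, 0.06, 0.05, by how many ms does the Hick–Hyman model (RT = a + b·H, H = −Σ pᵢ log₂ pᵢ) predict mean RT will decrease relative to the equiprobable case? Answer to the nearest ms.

58 ms

The RT saving is b·ΔH. Equiprobable H₀ = log₂(8) = 3.0000 bits; with the given probabilities H = 2.5830 bits.
b·(H₀ − H) = 140 × (3.0000 − 2.5830) = 58.38 ms.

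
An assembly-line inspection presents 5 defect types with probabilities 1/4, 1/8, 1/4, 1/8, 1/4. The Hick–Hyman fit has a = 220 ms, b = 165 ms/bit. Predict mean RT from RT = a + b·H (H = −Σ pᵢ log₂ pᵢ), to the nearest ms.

591 ms

Each term −pᵢ log₂ pᵢ: 0.25·2 + 0.125·3 + 0.25·2 + 0.125·3 + 0.25·2; summed, H = 2.250 bits.
Mean RT = a + bH = 220 + 165·2.250 = 591.25 ms.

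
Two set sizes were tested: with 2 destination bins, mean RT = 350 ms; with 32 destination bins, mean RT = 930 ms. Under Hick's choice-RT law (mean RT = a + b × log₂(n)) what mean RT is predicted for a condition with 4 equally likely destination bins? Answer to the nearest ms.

With log₂ n on the abscissa the relation is linear; from the two conditions:
  b = (930 − 350) / (log₂ 32 − log₂ 2) = 580 / (5 − 1) = 145 ms/bit
  a = 350 − 145 × 1 = 205 ms
Then RT(4) = 205 + 145 × log₂ 4 = 205 + 145 × 2 ≈ 495.000 ms.

495 ms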